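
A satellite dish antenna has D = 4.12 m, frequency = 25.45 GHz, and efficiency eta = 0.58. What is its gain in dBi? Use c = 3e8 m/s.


lambda = c/f = 3e8 / 2.545e+10 = 0.01178782 m
G = eta*(pi*D/lambda)^2 = 0.58*(pi*4.12/0.01178782)^2
G = 699286.6462 (linear)
G = 10*log10(699286.6462) = 58.4466 dBi

58.4466 dBi


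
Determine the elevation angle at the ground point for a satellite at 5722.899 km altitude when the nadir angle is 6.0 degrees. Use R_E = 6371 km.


r = R_E + alt = 12093.8990 km
Law of sines in the satellite / Earth-center / ground-point triangle:
  sin(nadir)/R_E = sin(90 + el)/r  =>  cos(el) = (r/R_E)*sin(nadir)
cos(el) = (12093.8990 / 6371.0000) * sin(6.0 deg) = 0.1984236
el = arccos(0.1984236) = 78.5552 deg
(Earth-central angle = 90 - nadir - el = 5.4448 deg)

78.5552 degrees


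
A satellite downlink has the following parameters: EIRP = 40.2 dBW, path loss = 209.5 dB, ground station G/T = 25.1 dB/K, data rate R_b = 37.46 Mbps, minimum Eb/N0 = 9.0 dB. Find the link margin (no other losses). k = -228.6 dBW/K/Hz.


C/N0 = EIRP - FSPL + G/T - k = 40.2 - 209.5 + 25.1 - (-228.6)
C/N0 = 84.4000 dB-Hz
R_b = 37.46 Mbps = 3.746e+07 bps -> 10*log10(R_b) = 75.7357 dB-Hz
Eb/N0 = C/N0 - 10*log10(R_b) = 84.4000 - 75.7357 = 8.6643 dB
Margin = Eb/N0 - Eb/N0_req = 8.6643 - 9.0 = -0.3356777 dB (negative margin: link does not close)

-0.3357 dB


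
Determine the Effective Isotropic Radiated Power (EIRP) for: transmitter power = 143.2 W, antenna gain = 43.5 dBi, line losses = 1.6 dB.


Pt = 143.2 W = 21.5594 dBW
EIRP = Pt_dBW + Gt - losses = 21.5594 + 43.5 - 1.6 = 63.4594 dBW

63.4594 dBW


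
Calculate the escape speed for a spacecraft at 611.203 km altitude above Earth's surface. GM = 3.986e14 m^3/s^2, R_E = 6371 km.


r = 6371.0 + 611.203 = 6982.2030 km = 6.982203e+06 m
v_esc = sqrt(2*mu/r) = sqrt(2*3.986e14 / 6.982203e+06)
v_esc = 10685.3170 m/s = 10.6853 km/s

10.6853 km/s


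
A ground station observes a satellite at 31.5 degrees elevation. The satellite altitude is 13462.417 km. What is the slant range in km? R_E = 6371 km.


h = 13462.417 km, el = 31.5 deg
d = -R_E*sin(el) + sqrt((R_E*sin(el))^2 + 2*R_E*h + h^2)
d = -6371.0000*sin(0.5497787) + sqrt((6371.0000*0.5224986)^2 + 2*6371.0000*13462.417 + 13462.417^2)
d = 15746.1703 km

15746.1703 km


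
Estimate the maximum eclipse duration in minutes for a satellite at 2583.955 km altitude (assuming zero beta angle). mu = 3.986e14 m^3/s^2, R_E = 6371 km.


r = 8954.9550 km
T = 140.5578 min
Eclipse fraction = arcsin(R_E/r)/pi = arcsin(6371.0000/8954.9550)/pi
= arcsin(0.7114497)/pi = 0.2519611
Eclipse duration = 0.2519611 * 140.5578 = 35.4151 min

35.4151 minutes


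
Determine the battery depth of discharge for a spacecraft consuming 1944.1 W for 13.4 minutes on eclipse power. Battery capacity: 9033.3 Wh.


E_used = P * t / 60 = 1944.1 * 13.4 / 60 = 434.1823 Wh
DOD = E_used / E_total * 100 = 434.1823 / 9033.3 * 100
DOD = 4.8065 %

4.8065 %


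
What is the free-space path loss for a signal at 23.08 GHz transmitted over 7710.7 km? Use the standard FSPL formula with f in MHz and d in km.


f = 23.08 GHz = 23080.0000 MHz
d = 7710.7 km
FSPL = 32.44 + 20*log10(23080.0000) + 20*log10(7710.7)
FSPL = 32.44 + 87.2647 + 77.7419
FSPL = 197.4466 dB

197.4466 dB


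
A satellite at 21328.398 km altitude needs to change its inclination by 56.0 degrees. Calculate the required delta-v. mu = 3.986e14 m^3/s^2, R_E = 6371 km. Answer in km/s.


r = 27699.3980 km = 2.7699398e+07 m
V = sqrt(mu/r) = 3793.4423 m/s
di = 56.0 deg = 0.9773844 rad
dV = 2*V*sin(di/2) = 2*3793.4423*sin(0.4886922)
dV = 3561.8266 m/s = 3.5618 km/s

3.5618 km/s


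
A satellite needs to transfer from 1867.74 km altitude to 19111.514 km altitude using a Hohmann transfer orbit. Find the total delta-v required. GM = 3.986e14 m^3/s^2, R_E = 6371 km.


r1 = 8238.7400 km = 8.23874e+06 m
r2 = 25482.5140 km = 2.5482514e+07 m
dv1 = sqrt(mu/r1)*(sqrt(2*r2/(r1+r2)) - 1) = 1595.4522 m/s
dv2 = sqrt(mu/r2)*(1 - sqrt(2*r1/(r1+r2))) = 1190.3536 m/s
total dv = |dv1| + |dv2| = 1595.4522 + 1190.3536 = 2785.8058 m/s = 2.7858 km/s

2.7858 km/s


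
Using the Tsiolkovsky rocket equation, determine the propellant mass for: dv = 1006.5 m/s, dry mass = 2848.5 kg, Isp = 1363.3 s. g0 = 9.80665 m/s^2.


ve = Isp * g0 = 1363.3 * 9.80665 = 13369.405945 m/s
mass ratio = exp(dv/ve) = exp(1006.5/13369.405945) = 1.07819012
m_prop = m_dry * (mr - 1) = 2848.5 * (1.07819012 - 1)
m_prop = 222.7246 kg

222.7246 kg


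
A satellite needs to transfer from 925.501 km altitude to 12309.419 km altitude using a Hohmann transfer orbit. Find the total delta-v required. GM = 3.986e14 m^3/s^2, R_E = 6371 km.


r1 = 7296.5010 km = 7.296501e+06 m
r2 = 18680.4190 km = 1.8680419e+07 m
dv1 = sqrt(mu/r1)*(sqrt(2*r2/(r1+r2)) - 1) = 1472.7812 m/s
dv2 = sqrt(mu/r2)*(1 - sqrt(2*r1/(r1+r2))) = 1157.0778 m/s
total dv = |dv1| + |dv2| = 1472.7812 + 1157.0778 = 2629.8590 m/s = 2.6299 km/s

2.6299 km/s


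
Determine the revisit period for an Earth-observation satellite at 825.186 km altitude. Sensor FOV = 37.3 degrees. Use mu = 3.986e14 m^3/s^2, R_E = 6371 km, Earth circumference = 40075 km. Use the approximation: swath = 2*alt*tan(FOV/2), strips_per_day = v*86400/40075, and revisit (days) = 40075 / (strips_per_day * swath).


swath = 2*825.186*tan(0.3255039) = 557.0153 km
v = sqrt(mu/r) = 7442.4762 m/s = 7.4425 km/s
strips/day = v*86400/40075 = 7.4425*86400/40075 = 16.0457
coverage/day = strips * swath = 16.0457 * 557.0153 = 8937.6806 km
revisit = 40075 / 8937.6806 = 4.4838 days

4.4838 days


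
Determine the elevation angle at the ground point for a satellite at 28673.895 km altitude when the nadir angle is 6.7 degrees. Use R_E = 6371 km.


r = R_E + alt = 35044.8950 km
Law of sines in the satellite / Earth-center / ground-point triangle:
  sin(nadir)/R_E = sin(90 + el)/r  =>  cos(el) = (r/R_E)*sin(nadir)
cos(el) = (35044.8950 / 6371.0000) * sin(6.7 deg) = 0.6417695
el = arccos(0.6417695) = 50.0761 deg
(Earth-central angle = 90 - nadir - el = 33.2239 deg)

50.0761 degrees


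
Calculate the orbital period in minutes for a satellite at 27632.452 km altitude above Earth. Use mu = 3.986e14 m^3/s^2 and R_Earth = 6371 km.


r = 34003.4520 km = 3.4003452e+07 m
T = 2*pi*sqrt(r^3/mu) = 2*pi*sqrt(3.9315973e+22 / 3.986e14)
T = 62401.6012 s = 1040.0267 min

1040.0267 minutes


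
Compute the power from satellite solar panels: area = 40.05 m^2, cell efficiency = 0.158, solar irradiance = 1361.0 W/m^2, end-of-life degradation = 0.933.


P = area * eta * S * degradation
P = 40.05 * 0.158 * 1361.0 * 0.933
P = 8035.2497 W

8035.2497 W


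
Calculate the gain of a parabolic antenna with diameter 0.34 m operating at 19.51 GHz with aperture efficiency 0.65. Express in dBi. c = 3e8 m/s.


lambda = c/f = 3e8 / 1.951e+10 = 0.01537673 m
G = eta*(pi*D/lambda)^2 = 0.65*(pi*0.34/0.01537673)^2
G = 3136.4832 (linear)
G = 10*log10(3136.4832) = 34.9644 dBi

34.9644 dBi


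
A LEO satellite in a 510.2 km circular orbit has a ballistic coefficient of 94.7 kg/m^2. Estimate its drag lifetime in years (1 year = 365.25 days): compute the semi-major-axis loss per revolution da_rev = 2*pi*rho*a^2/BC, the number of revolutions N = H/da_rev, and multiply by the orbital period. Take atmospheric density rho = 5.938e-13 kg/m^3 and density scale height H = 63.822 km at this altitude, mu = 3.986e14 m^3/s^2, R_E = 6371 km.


a = R_E + alt = 6881.2000 km = 6.8812e+06 m
da_rev = 2*pi*rho*a^2/BC = 2*pi*5.938e-13*(6.8812e+06)^2/94.7 = 1.865514 m per revolution
N = H/da_rev = 63822.0000 m / 1.865514 m = 34211.4881 revolutions
P = 2*pi*sqrt(a^3/mu) = 5680.7737 s
lifetime = N*P = 34211.4881 * 5680.7737 = 1.9434772e+08 s = 2249.3949 days
years = 2249.3949 / 365.25 = 6.1585 years

6.1585 years


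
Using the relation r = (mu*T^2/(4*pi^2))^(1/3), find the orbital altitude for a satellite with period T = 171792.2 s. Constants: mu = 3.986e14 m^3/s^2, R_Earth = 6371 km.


T = 171792.2 s
r = (mu*T^2/(4*pi^2))^(1/3) = (3.986e14 * 171792.2^2 / (4*pi^2))^(1/3)
r = 6.6792569e+07 m = 66792.5688 km
alt = r - R_E = 66792.5688 - 6371 = 60421.5688 km

60421.5688 km


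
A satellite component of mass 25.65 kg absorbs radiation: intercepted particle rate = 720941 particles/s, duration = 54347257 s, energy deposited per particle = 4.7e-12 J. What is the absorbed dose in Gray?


Total energy deposited = rate * time * E_per
  = 720941 * 54347257 * 4.7e-12 = 184.1515 J
Dose = E_total / mass = 184.1515 / 25.65
Dose = 7.1794 Gy

7.1794 Gy


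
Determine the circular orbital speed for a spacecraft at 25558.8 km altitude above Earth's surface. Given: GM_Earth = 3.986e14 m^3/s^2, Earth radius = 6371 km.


r = R_E + alt = 6371.0 + 25558.8 = 31929.8000 km = 3.19298e+07 m
v = sqrt(mu/r) = sqrt(3.986e14 / 3.19298e+07) = 3533.2189 m/s = 3.5332 km/s

3.5332 km/s


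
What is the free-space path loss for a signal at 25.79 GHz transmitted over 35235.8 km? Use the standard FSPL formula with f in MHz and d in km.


f = 25.79 GHz = 25790.0000 MHz
d = 35235.8 km
FSPL = 32.44 + 20*log10(25790.0000) + 20*log10(35235.8)
FSPL = 32.44 + 88.2290 + 90.9397
FSPL = 211.6087 dB

211.6087 dB


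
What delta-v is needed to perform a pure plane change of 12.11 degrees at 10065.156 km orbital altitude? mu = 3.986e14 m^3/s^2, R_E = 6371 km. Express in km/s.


r = 16436.1560 km = 1.6436156e+07 m
V = sqrt(mu/r) = 4924.5723 m/s
di = 12.11 deg = 0.2113594 rad
dV = 2*V*sin(di/2) = 2*4924.5723*sin(0.1056797)
dV = 1038.9182 m/s = 1.0389 km/s

1.0389 km/s


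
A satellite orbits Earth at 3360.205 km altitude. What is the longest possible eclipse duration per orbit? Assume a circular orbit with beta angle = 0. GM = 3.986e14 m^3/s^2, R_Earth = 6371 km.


r = 9731.2050 km
T = 159.2245 min
Eclipse fraction = arcsin(R_E/r)/pi = arcsin(6371.0000/9731.2050)/pi
= arcsin(0.654698)/pi = 0.2272042
Eclipse duration = 0.2272042 * 159.2245 = 36.1765 min

36.1765 minutes


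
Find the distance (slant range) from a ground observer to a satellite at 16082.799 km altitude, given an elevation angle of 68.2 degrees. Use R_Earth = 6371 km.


h = 16082.799 km, el = 68.2 deg
d = -R_E*sin(el) + sqrt((R_E*sin(el))^2 + 2*R_E*h + h^2)
d = -6371.0000*sin(1.1903) + sqrt((6371.0000*0.9284858)^2 + 2*6371.0000*16082.799 + 16082.799^2)
d = 16413.4145 km

16413.4145 km


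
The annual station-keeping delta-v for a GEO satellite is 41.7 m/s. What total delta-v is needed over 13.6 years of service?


dV = rate * years = 41.7 * 13.6
dV = 567.1200 m/s

567.1200 m/s


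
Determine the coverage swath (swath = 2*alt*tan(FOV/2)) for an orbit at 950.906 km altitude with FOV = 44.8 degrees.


FOV = 44.8 deg = 0.7819075 rad
swath = 2 * alt * tan(FOV/2) = 2 * 950.906 * tan(0.3909538)
swath = 2 * 950.906 * 0.4121703
swath = 783.8703 km

783.8703 km


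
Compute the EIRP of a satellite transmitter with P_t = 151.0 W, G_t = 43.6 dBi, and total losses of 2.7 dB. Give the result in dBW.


Pt = 151.0 W = 21.7898 dBW
EIRP = Pt_dBW + Gt - losses = 21.7898 + 43.6 - 2.7 = 62.6898 dBW

62.6898 dBW


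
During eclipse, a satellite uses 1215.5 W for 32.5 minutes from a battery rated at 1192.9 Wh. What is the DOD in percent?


E_used = P * t / 60 = 1215.5 * 32.5 / 60 = 658.3958 Wh
DOD = E_used / E_total * 100 = 658.3958 / 1192.9 * 100
DOD = 55.1929 %

55.1929 %


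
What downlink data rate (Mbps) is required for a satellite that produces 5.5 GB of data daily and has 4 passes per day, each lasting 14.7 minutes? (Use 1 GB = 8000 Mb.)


total contact time = 4 * 14.7 * 60 = 3528.0000 s
data = 5.5 GB = 44000.0000 Mb
rate = 44000.0000 / 3528.0000 = 12.4717 Mbps

12.4717 Mbps


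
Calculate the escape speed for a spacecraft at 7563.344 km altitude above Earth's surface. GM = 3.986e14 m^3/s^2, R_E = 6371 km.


r = 6371.0 + 7563.344 = 13934.3440 km = 1.3934344e+07 m
v_esc = sqrt(2*mu/r) = sqrt(2*3.986e14 / 1.3934344e+07)
v_esc = 7563.8060 m/s = 7.5638 km/s

7.5638 km/s


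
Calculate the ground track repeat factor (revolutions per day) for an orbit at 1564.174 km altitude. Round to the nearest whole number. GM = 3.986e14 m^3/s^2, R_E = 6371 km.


r = 7.935174e+06 m
T = 2*pi*sqrt(r^3/mu) = 7034.7052 s = 117.2451 min
revs/day = 1440 / 117.2451 = 12.2820
Rounded: 12 revolutions per day

12 revolutions per day


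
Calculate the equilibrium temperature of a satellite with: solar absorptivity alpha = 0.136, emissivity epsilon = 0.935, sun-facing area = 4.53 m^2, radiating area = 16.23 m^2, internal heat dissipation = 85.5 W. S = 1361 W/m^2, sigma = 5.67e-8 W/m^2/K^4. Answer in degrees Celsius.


Numerator = alpha*S*A_sun + Q_int = 0.136*1361*4.53 + 85.5 = 923.9849 W
Denominator = eps*sigma*A_rad = 0.935*5.67e-8*16.23 = 8.6042534e-07 W/K^4
T^4 = 1.0738699e+09 K^4
T = 181.0247 K = -92.1253 C

-92.1253 degrees Celsius


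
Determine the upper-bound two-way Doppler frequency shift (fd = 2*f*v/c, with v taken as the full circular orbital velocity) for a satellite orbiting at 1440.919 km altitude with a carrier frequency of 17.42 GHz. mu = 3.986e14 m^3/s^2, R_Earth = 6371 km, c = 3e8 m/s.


r = 7.811919e+06 m
v = sqrt(mu/r) = 7143.1502 m/s (worst-case radial velocity)
f = 17.42 GHz = 1.742e+10 Hz
fd = 2*f*v/c = 2*1.742e+10*7143.1502/3.0e+08
fd = 829557.8417 Hz

829557.8417 Hz


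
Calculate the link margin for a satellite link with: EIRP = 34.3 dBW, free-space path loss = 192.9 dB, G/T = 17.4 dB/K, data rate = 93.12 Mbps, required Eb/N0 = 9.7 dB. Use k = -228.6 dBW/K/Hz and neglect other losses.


C/N0 = EIRP - FSPL + G/T - k = 34.3 - 192.9 + 17.4 - (-228.6)
C/N0 = 87.4000 dB-Hz
R_b = 93.12 Mbps = 9.312e+07 bps -> 10*log10(R_b) = 79.6904 dB-Hz
Eb/N0 = C/N0 - 10*log10(R_b) = 87.4000 - 79.6904 = 7.7096 dB
Margin = Eb/N0 - Eb/N0_req = 7.7096 - 9.7 = -1.9904 dB (negative margin: link does not close)

-1.9904 dB


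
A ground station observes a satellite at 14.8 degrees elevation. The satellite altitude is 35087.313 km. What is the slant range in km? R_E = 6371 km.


h = 35087.313 km, el = 14.8 deg
d = -R_E*sin(el) + sqrt((R_E*sin(el))^2 + 2*R_E*h + h^2)
d = -6371.0000*sin(0.2583087) + sqrt((6371.0000*0.2554458)^2 + 2*6371.0000*35087.313 + 35087.313^2)
d = 39370.7337 km

39370.7337 km


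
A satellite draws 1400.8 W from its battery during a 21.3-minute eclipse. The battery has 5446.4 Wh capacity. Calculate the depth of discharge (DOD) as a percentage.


E_used = P * t / 60 = 1400.8 * 21.3 / 60 = 497.2840 Wh
DOD = E_used / E_total * 100 = 497.2840 / 5446.4 * 100
DOD = 9.1305 %

9.1305 %


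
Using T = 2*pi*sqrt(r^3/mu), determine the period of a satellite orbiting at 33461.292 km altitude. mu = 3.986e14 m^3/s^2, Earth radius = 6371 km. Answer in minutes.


r = 39832.2920 km = 3.9832292e+07 m
T = 2*pi*sqrt(r^3/mu) = 2*pi*sqrt(6.3198372e+22 / 3.986e14)
T = 79115.9717 s = 1318.5995 min

1318.5995 minutes


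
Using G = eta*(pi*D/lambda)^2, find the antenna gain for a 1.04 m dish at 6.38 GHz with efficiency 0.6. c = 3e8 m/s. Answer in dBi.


lambda = c/f = 3e8 / 6.38e+09 = 0.04702194 m
G = eta*(pi*D/lambda)^2 = 0.6*(pi*1.04/0.04702194)^2
G = 2896.7867 (linear)
G = 10*log10(2896.7867) = 34.6192 dBi

34.6192 dBi


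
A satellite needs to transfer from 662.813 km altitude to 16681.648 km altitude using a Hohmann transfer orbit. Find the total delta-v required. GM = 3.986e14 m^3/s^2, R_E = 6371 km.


r1 = 7033.8130 km = 7.033813e+06 m
r2 = 23052.6480 km = 2.3052648e+07 m
dv1 = sqrt(mu/r1)*(sqrt(2*r2/(r1+r2)) - 1) = 1790.9770 m/s
dv2 = sqrt(mu/r2)*(1 - sqrt(2*r1/(r1+r2))) = 1314.8593 m/s
total dv = |dv1| + |dv2| = 1790.9770 + 1314.8593 = 3105.8363 m/s = 3.1058 km/s

3.1058 km/s


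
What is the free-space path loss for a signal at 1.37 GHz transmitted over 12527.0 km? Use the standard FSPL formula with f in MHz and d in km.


f = 1.37 GHz = 1370.0000 MHz
d = 12527.0 km
FSPL = 32.44 + 20*log10(1370.0000) + 20*log10(12527.0)
FSPL = 32.44 + 62.7344 + 81.9569
FSPL = 177.1314 dB

177.1314 dB


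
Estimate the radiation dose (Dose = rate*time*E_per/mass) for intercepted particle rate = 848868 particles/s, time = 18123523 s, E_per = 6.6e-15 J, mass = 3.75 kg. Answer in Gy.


Total energy deposited = rate * time * E_per
  = 848868 * 18123523 * 6.6e-15 = 0.1015376 J
Dose = E_total / mass = 0.1015376 / 3.75
Dose = 0.02707668 Gy

0.0271 Gy


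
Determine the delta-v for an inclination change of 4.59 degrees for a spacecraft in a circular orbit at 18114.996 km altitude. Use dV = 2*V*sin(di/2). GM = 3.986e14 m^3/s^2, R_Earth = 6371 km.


r = 24485.9960 km = 2.4485996e+07 m
V = sqrt(mu/r) = 4034.6862 m/s
di = 4.59 deg = 0.08011061 rad
dV = 2*V*sin(di/2) = 2*4034.6862*sin(0.04005531)
dV = 323.1348 m/s = 0.3231348 km/s

0.3231 km/s


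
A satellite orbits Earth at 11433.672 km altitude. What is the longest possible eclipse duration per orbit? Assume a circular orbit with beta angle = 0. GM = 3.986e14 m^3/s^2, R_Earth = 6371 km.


r = 17804.6720 km
T = 394.0587 min
Eclipse fraction = arcsin(R_E/r)/pi = arcsin(6371.0000/17804.6720)/pi
= arcsin(0.3578274)/pi = 0.1164824
Eclipse duration = 0.1164824 * 394.0587 = 45.9009 min

45.9009 minutes


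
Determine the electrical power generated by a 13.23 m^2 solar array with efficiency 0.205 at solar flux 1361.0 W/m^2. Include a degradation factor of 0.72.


P = area * eta * S * degradation
P = 13.23 * 0.205 * 1361.0 * 0.72
P = 2657.6900 W

2657.6900 W


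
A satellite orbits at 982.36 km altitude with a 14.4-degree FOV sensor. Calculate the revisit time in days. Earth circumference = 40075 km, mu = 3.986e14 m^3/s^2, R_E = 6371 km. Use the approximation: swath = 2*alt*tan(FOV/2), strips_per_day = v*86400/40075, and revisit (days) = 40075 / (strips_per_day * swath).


swath = 2*982.36*tan(0.1256637) = 248.2019 km
v = sqrt(mu/r) = 7362.5072 m/s = 7.3625 km/s
strips/day = v*86400/40075 = 7.3625*86400/40075 = 15.8733
coverage/day = strips * swath = 15.8733 * 248.2019 = 3939.7709 km
revisit = 40075 / 3939.7709 = 10.1719 days

10.1719 days


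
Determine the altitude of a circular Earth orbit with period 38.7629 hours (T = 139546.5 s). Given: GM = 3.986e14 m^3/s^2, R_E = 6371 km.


T = 139546.5 s
r = (mu*T^2/(4*pi^2))^(1/3) = (3.986e14 * 139546.5^2 / (4*pi^2))^(1/3)
r = 5.8148496e+07 m = 58148.4958 km
alt = r - R_E = 58148.4958 - 6371 = 51777.4958 km

51777.4958 km


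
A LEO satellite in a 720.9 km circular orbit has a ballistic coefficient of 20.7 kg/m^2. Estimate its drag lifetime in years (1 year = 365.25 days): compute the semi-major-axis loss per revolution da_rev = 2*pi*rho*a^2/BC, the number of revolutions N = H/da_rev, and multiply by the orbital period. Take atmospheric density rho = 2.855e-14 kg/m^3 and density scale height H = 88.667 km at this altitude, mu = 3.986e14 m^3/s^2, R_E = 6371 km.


a = R_E + alt = 7091.9000 km = 7.0919e+06 m
da_rev = 2*pi*rho*a^2/BC = 2*pi*2.855e-14*(7.0919e+06)^2/20.7 = 0.435853805 m per revolution
N = H/da_rev = 88667.0000 m / 0.435853805 m = 203432.8919 revolutions
P = 2*pi*sqrt(a^3/mu) = 5943.6760 s
lifetime = N*P = 203432.8919 * 5943.6760 = 1.2091392e+09 s = 13994.6666 days
years = 13994.6666 / 365.25 = 38.3153 years

38.3153 years


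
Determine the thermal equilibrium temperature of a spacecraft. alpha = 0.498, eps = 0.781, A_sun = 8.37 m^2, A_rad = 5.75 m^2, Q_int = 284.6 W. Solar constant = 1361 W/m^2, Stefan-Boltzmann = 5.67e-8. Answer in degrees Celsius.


Numerator = alpha*S*A_sun + Q_int = 0.498*1361*8.37 + 284.6 = 5957.6019 W
Denominator = eps*sigma*A_rad = 0.781*5.67e-8*5.75 = 2.5462552e-07 W/K^4
T^4 = 2.3397504e+10 K^4
T = 391.1041 K = 117.9541 C

117.9541 degrees Celsius


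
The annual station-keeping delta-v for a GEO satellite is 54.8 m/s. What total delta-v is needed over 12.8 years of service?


dV = rate * years = 54.8 * 12.8
dV = 701.4400 m/s

701.4400 m/s


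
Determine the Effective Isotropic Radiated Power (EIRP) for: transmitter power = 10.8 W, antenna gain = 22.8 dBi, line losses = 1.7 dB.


Pt = 10.8 W = 10.3342 dBW
EIRP = Pt_dBW + Gt - losses = 10.3342 + 22.8 - 1.7 = 31.4342 dBW

31.4342 dBW


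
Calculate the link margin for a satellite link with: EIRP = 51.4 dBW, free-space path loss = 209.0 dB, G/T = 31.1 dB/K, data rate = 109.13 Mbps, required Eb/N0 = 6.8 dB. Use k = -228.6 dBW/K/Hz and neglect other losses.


C/N0 = EIRP - FSPL + G/T - k = 51.4 - 209.0 + 31.1 - (-228.6)
C/N0 = 102.1000 dB-Hz
R_b = 109.13 Mbps = 1.0913e+08 bps -> 10*log10(R_b) = 80.3794 dB-Hz
Eb/N0 = C/N0 - 10*log10(R_b) = 102.1000 - 80.3794 = 21.7206 dB
Margin = Eb/N0 - Eb/N0_req = 21.7206 - 6.8 = 14.9206 dB (link closes)

14.9206 dB


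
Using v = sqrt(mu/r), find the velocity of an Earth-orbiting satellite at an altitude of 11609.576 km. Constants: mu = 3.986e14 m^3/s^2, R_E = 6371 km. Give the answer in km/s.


r = R_E + alt = 6371.0 + 11609.576 = 17980.5760 km = 1.7980576e+07 m
v = sqrt(mu/r) = sqrt(3.986e14 / 1.7980576e+07) = 4708.3295 m/s = 4.7083 km/s

4.7083 km/s


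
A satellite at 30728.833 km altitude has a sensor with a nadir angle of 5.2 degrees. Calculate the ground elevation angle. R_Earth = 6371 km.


r = R_E + alt = 37099.8330 km
Law of sines in the satellite / Earth-center / ground-point triangle:
  sin(nadir)/R_E = sin(90 + el)/r  =>  cos(el) = (r/R_E)*sin(nadir)
cos(el) = (37099.8330 / 6371.0000) * sin(5.2 deg) = 0.5277749
el = arccos(0.5277749) = 58.1448 deg
(Earth-central angle = 90 - nadir - el = 26.6552 deg)

58.1448 degrees


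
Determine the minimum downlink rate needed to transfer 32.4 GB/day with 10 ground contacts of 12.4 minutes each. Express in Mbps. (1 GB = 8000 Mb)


total contact time = 10 * 12.4 * 60 = 7440.0000 s
data = 32.4 GB = 259200.0000 Mb
rate = 259200.0000 / 7440.0000 = 34.8387 Mbps

34.8387 Mbps


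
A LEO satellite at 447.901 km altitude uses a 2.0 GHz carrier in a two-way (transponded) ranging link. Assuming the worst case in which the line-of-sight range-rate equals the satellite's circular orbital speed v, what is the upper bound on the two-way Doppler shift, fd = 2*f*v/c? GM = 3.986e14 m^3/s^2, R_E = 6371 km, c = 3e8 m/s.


r = 6.818901e+06 m
v = sqrt(mu/r) = 7645.5979 m/s (worst-case radial velocity)
f = 2.0 GHz = 2.0e+09 Hz
fd = 2*f*v/c = 2*2.0e+09*7645.5979/3.0e+08
fd = 101941.3055 Hz

101941.3055 Hz


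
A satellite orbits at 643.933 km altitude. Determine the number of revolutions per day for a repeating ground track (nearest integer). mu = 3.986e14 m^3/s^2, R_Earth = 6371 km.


r = 7.014933e+06 m
T = 2*pi*sqrt(r^3/mu) = 5847.1807 s = 97.4530 min
revs/day = 1440 / 97.4530 = 14.7764
Rounded: 15 revolutions per day

15 revolutions per day


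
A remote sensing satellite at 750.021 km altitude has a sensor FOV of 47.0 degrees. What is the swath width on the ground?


FOV = 47.0 deg = 0.8203047 rad
swath = 2 * alt * tan(FOV/2) = 2 * 750.021 * tan(0.4101524)
swath = 2 * 750.021 * 0.4348124
swath = 652.2368 km

652.2368 km


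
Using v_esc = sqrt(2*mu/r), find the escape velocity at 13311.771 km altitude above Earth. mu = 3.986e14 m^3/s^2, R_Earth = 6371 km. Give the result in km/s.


r = 6371.0 + 13311.771 = 19682.7710 km = 1.9682771e+07 m
v_esc = sqrt(2*mu/r) = sqrt(2*3.986e14 / 1.9682771e+07)
v_esc = 6364.1517 m/s = 6.3642 km/s

6.3642 km/s


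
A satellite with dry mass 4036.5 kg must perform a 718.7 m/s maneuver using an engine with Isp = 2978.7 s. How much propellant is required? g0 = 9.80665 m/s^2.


ve = Isp * g0 = 2978.7 * 9.80665 = 29211.068355 m/s
mass ratio = exp(dv/ve) = exp(718.7/29211.068355) = 1.02490886
m_prop = m_dry * (mr - 1) = 4036.5 * (1.02490886 - 1)
m_prop = 100.5446 kg

100.5446 kg


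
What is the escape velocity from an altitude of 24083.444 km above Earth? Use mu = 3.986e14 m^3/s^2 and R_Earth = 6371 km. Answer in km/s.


r = 6371.0 + 24083.444 = 30454.4440 km = 3.0454444e+07 m
v_esc = sqrt(2*mu/r) = sqrt(2*3.986e14 / 3.0454444e+07)
v_esc = 5116.3272 m/s = 5.1163 km/s

5.1163 km/s


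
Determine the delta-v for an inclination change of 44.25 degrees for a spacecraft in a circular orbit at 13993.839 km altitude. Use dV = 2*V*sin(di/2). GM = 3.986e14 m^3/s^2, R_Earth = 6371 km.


r = 20364.8390 km = 2.0364839e+07 m
V = sqrt(mu/r) = 4424.1328 m/s
di = 44.25 deg = 0.7723082 rad
dV = 2*V*sin(di/2) = 2*4424.1328*sin(0.3861541)
dV = 3332.5090 m/s = 3.3325 km/s

3.3325 km/s


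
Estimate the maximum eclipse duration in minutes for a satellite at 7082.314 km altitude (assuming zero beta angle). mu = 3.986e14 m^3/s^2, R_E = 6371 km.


r = 13453.3140 km
T = 258.8236 min
Eclipse fraction = arcsin(R_E/r)/pi = arcsin(6371.0000/13453.3140)/pi
= arcsin(0.4735636)/pi = 0.1570326
Eclipse duration = 0.1570326 * 258.8236 = 40.6437 min

40.6437 minutes


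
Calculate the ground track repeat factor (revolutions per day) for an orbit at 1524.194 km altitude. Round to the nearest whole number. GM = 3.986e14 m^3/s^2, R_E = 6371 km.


r = 7.895194e+06 m
T = 2*pi*sqrt(r^3/mu) = 6981.6075 s = 116.3601 min
revs/day = 1440 / 116.3601 = 12.3754
Rounded: 12 revolutions per day

12 revolutions per day


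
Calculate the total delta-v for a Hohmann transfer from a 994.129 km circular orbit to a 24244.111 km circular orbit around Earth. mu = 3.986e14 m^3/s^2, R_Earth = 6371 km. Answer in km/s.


r1 = 7365.1290 km = 7.365129e+06 m
r2 = 30615.1110 km = 3.0615111e+07 m
dv1 = sqrt(mu/r1)*(sqrt(2*r2/(r1+r2)) - 1) = 1984.1444 m/s
dv2 = sqrt(mu/r2)*(1 - sqrt(2*r1/(r1+r2))) = 1361.1601 m/s
total dv = |dv1| + |dv2| = 1984.1444 + 1361.1601 = 3345.3045 m/s = 3.3453 km/s

3.3453 km/s


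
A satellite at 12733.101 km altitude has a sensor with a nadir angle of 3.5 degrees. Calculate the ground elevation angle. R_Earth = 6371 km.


r = R_E + alt = 19104.1010 km
Law of sines in the satellite / Earth-center / ground-point triangle:
  sin(nadir)/R_E = sin(90 + el)/r  =>  cos(el) = (r/R_E)*sin(nadir)
cos(el) = (19104.1010 / 6371.0000) * sin(3.5 deg) = 0.1830603
el = arccos(0.1830603) = 79.4519 deg
(Earth-central angle = 90 - nadir - el = 7.0481 deg)

79.4519 degrees


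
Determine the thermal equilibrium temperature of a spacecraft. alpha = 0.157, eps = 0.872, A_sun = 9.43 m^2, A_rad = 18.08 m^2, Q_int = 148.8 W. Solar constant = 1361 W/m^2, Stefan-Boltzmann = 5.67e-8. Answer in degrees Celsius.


Numerator = alpha*S*A_sun + Q_int = 0.157*1361*9.43 + 148.8 = 2163.7741 W
Denominator = eps*sigma*A_rad = 0.872*5.67e-8*18.08 = 8.9391859e-07 W/K^4
T^4 = 2.4205494e+09 K^4
T = 221.8087 K = -51.3413 C

-51.3413 degrees Celsius


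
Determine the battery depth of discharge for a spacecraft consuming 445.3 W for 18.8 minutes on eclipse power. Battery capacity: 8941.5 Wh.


E_used = P * t / 60 = 445.3 * 18.8 / 60 = 139.5273 Wh
DOD = E_used / E_total * 100 = 139.5273 / 8941.5 * 100
DOD = 1.5604 %

1.5604 %


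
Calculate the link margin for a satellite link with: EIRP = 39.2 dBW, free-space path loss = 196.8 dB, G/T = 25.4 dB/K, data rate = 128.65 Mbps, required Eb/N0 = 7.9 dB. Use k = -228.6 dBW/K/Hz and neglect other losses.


C/N0 = EIRP - FSPL + G/T - k = 39.2 - 196.8 + 25.4 - (-228.6)
C/N0 = 96.4000 dB-Hz
R_b = 128.65 Mbps = 1.2865e+08 bps -> 10*log10(R_b) = 81.0941 dB-Hz
Eb/N0 = C/N0 - 10*log10(R_b) = 96.4000 - 81.0941 = 15.3059 dB
Margin = Eb/N0 - Eb/N0_req = 15.3059 - 7.9 = 7.4059 dB (link closes)

7.4059 dB


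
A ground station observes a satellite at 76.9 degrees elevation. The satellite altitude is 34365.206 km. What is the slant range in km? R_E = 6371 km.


h = 34365.206 km, el = 76.9 deg
d = -R_E*sin(el) + sqrt((R_E*sin(el))^2 + 2*R_E*h + h^2)
d = -6371.0000*sin(1.3422) + sqrt((6371.0000*0.973976)^2 + 2*6371.0000*34365.206 + 34365.206^2)
d = 34505.4041 km

34505.4041 km


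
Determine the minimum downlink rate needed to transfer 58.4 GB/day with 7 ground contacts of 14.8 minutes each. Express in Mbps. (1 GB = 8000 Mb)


total contact time = 7 * 14.8 * 60 = 6216.0000 s
data = 58.4 GB = 467200.0000 Mb
rate = 467200.0000 / 6216.0000 = 75.1609 Mbps

75.1609 Mbps


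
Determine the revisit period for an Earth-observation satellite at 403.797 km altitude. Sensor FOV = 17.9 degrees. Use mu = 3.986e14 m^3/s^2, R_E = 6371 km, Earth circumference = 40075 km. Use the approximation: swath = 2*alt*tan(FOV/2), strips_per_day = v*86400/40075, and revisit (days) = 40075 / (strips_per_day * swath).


swath = 2*403.797*tan(0.156207) = 127.1880 km
v = sqrt(mu/r) = 7670.4440 m/s = 7.6704 km/s
strips/day = v*86400/40075 = 7.6704*86400/40075 = 16.5372
coverage/day = strips * swath = 16.5372 * 127.1880 = 2103.3270 km
revisit = 40075 / 2103.3270 = 19.0531 days

19.0531 days


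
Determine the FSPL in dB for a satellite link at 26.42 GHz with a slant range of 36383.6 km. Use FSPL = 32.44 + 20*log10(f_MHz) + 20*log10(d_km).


f = 26.42 GHz = 26420.0000 MHz
d = 36383.6 km
FSPL = 32.44 + 20*log10(26420.0000) + 20*log10(36383.6)
FSPL = 32.44 + 88.4387 + 91.2181
FSPL = 212.0968 dB

212.0968 dB


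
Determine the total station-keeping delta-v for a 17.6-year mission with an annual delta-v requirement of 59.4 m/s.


dV = rate * years = 59.4 * 17.6
dV = 1045.4400 m/s

1045.4400 m/s


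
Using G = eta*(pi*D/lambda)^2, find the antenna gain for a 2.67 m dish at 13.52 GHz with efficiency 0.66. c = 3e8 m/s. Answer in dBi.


lambda = c/f = 3e8 / 1.352e+10 = 0.02218935 m
G = eta*(pi*D/lambda)^2 = 0.66*(pi*2.67/0.02218935)^2
G = 94314.1983 (linear)
G = 10*log10(94314.1983) = 49.7458 dBi

49.7458 dBi


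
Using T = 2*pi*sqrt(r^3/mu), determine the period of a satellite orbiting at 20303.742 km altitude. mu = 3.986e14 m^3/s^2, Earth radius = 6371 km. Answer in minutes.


r = 26674.7420 km = 2.6674742e+07 m
T = 2*pi*sqrt(r^3/mu) = 2*pi*sqrt(1.8980196e+22 / 3.986e14)
T = 43357.2334 s = 722.6206 min

722.6206 minutes


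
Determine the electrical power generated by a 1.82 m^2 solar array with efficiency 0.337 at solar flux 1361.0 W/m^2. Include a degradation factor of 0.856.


P = area * eta * S * degradation
P = 1.82 * 0.337 * 1361.0 * 0.856
P = 714.5509 W

714.5509 W


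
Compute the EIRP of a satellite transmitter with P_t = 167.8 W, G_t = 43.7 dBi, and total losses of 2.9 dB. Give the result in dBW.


Pt = 167.8 W = 22.2479 dBW
EIRP = Pt_dBW + Gt - losses = 22.2479 + 43.7 - 2.9 = 63.0479 dBW

63.0479 dBW


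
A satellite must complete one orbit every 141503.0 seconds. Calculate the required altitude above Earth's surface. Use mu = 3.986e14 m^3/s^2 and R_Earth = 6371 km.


T = 141503.0 s
r = (mu*T^2/(4*pi^2))^(1/3) = (3.986e14 * 141503.0^2 / (4*pi^2))^(1/3)
r = 5.8690744e+07 m = 58690.7443 km
alt = r - R_E = 58690.7443 - 6371 = 52319.7443 km

52319.7443 km


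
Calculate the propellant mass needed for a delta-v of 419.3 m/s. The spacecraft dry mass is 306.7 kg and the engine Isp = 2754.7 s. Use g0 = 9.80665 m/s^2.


ve = Isp * g0 = 2754.7 * 9.80665 = 27014.378755 m/s
mass ratio = exp(dv/ve) = exp(419.3/27014.378755) = 1.01564245
m_prop = m_dry * (mr - 1) = 306.7 * (1.01564245 - 1)
m_prop = 4.7975 kg

4.7975 kg


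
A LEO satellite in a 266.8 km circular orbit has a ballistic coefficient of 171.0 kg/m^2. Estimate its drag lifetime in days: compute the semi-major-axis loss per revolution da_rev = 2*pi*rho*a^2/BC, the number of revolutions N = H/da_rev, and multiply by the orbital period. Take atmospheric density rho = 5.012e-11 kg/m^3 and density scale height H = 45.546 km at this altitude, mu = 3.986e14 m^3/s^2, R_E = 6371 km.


a = R_E + alt = 6637.8000 km = 6.6378e+06 m
da_rev = 2*pi*rho*a^2/BC = 2*pi*5.012e-11*(6.6378e+06)^2/171.0 = 81.141521 m per revolution
N = H/da_rev = 45546.0000 m / 81.141521 m = 561.3156 revolutions
P = 2*pi*sqrt(a^3/mu) = 5382.0467 s
lifetime = N*P = 561.3156 * 5382.0467 = 3.0210267e+06 s = 34.9656 days

34.9656 days


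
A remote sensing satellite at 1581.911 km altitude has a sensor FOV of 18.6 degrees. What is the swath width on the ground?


FOV = 18.6 deg = 0.3246312 rad
swath = 2 * alt * tan(FOV/2) = 2 * 1581.911 * tan(0.1623156)
swath = 2 * 1581.911 * 0.1637563
swath = 518.0957 km

518.0957 km


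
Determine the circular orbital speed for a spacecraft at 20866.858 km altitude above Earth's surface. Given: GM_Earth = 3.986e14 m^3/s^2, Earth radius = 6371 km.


r = R_E + alt = 6371.0 + 20866.858 = 27237.8580 km = 2.7237858e+07 m
v = sqrt(mu/r) = sqrt(3.986e14 / 2.7237858e+07) = 3825.4468 m/s = 3.8254 km/s

3.8254 km/s


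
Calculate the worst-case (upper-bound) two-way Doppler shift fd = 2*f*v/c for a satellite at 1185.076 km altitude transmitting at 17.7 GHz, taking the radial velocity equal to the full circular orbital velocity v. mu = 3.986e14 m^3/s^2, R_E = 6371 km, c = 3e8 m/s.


r = 7.556076e+06 m
v = sqrt(mu/r) = 7263.0743 m/s (worst-case radial velocity)
f = 17.7 GHz = 1.77e+10 Hz
fd = 2*f*v/c = 2*1.77e+10*7263.0743/3.0e+08
fd = 857042.7704 Hz

857042.7704 Hz


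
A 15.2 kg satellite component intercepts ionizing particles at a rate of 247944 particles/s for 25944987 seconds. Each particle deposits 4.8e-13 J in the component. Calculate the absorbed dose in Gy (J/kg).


Total energy deposited = rate * time * E_per
  = 247944 * 25944987 * 4.8e-13 = 3.0878 J
Dose = E_total / mass = 3.0878 / 15.2
Dose = 0.2031443 Gy

0.2031 Gy


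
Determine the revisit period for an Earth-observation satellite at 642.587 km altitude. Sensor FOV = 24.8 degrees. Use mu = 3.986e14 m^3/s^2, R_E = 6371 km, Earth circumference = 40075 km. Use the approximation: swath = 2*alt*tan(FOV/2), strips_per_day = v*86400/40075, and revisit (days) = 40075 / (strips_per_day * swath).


swath = 2*642.587*tan(0.2164208) = 282.5638 km
v = sqrt(mu/r) = 7538.7363 m/s = 7.5387 km/s
strips/day = v*86400/40075 = 7.5387*86400/40075 = 16.2532
coverage/day = strips * swath = 16.2532 * 282.5638 = 4592.5652 km
revisit = 40075 / 4592.5652 = 8.7261 days

8.7261 days


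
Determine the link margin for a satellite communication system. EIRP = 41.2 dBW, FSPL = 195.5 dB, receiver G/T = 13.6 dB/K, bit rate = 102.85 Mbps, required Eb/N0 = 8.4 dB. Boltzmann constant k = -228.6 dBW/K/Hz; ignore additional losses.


C/N0 = EIRP - FSPL + G/T - k = 41.2 - 195.5 + 13.6 - (-228.6)
C/N0 = 87.9000 dB-Hz
R_b = 102.85 Mbps = 1.0285e+08 bps -> 10*log10(R_b) = 80.1220 dB-Hz
Eb/N0 = C/N0 - 10*log10(R_b) = 87.9000 - 80.1220 = 7.7780 dB
Margin = Eb/N0 - Eb/N0_req = 7.7780 - 8.4 = -0.622043 dB (negative margin: link does not close)

-0.6220 dB


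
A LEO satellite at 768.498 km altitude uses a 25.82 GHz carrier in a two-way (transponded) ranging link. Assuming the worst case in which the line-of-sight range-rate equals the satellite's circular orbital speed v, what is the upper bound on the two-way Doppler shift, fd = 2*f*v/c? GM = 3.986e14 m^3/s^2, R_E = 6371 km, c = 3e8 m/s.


r = 7.139498e+06 m
v = sqrt(mu/r) = 7471.9647 m/s (worst-case radial velocity)
f = 25.82 GHz = 2.582e+10 Hz
fd = 2*f*v/c = 2*2.582e+10*7471.9647/3.0e+08
fd = 1.2861742e+06 Hz

1.2862e+06 Hz


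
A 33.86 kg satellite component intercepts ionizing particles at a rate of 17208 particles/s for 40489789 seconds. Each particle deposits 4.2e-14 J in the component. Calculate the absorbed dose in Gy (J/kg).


Total energy deposited = rate * time * E_per
  = 17208 * 40489789 * 4.2e-14 = 0.02926343 J
Dose = E_total / mass = 0.02926343 / 33.86
Dose = 8.6424773e-04 Gy

8.6425e-04 Gy


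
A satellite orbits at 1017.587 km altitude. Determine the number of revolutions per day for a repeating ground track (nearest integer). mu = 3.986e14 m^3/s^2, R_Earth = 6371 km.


r = 7.388587e+06 m
T = 2*pi*sqrt(r^3/mu) = 6320.5273 s = 105.3421 min
revs/day = 1440 / 105.3421 = 13.6697
Rounded: 14 revolutions per day

14 revolutions per day


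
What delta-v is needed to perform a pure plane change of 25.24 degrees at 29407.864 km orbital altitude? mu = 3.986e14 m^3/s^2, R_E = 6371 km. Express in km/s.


r = 35778.8640 km = 3.5778864e+07 m
V = sqrt(mu/r) = 3337.7621 m/s
di = 25.24 deg = 0.4405211 rad
dV = 2*V*sin(di/2) = 2*3337.7621*sin(0.2202606)
dV = 1458.4945 m/s = 1.4585 km/s

1.4585 km/s


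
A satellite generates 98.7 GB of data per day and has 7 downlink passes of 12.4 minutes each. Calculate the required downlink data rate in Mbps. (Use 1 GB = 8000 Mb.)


total contact time = 7 * 12.4 * 60 = 5208.0000 s
data = 98.7 GB = 789600.0000 Mb
rate = 789600.0000 / 5208.0000 = 151.6129 Mbps

151.6129 Mbps


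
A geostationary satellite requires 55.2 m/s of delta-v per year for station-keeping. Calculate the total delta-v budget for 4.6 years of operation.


dV = rate * years = 55.2 * 4.6
dV = 253.9200 m/s

253.9200 m/s


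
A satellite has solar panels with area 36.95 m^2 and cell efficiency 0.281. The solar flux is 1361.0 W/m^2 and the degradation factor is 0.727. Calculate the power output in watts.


P = area * eta * S * degradation
P = 36.95 * 0.281 * 1361.0 * 0.727
P = 10273.3787 W

10273.3787 W


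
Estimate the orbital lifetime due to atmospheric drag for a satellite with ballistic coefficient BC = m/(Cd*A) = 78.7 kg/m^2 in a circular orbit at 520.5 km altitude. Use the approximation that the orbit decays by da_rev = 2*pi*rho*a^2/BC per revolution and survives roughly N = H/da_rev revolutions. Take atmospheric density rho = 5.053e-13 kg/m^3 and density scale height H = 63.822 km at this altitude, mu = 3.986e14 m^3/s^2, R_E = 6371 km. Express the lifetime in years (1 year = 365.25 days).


a = R_E + alt = 6891.5000 km = 6.8915e+06 m
da_rev = 2*pi*rho*a^2/BC = 2*pi*5.053e-13*(6.8915e+06)^2/78.7 = 1.915940 m per revolution
N = H/da_rev = 63822.0000 m / 1.915940 m = 33311.0601 revolutions
P = 2*pi*sqrt(a^3/mu) = 5693.5333 s
lifetime = N*P = 33311.0601 * 5693.5333 = 1.8965763e+08 s = 2195.1114 days
years = 2195.1114 / 365.25 = 6.0099 years

6.0099 years


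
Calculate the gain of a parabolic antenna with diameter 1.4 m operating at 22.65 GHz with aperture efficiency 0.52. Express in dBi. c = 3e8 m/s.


lambda = c/f = 3e8 / 2.265e+10 = 0.01324503 m
G = eta*(pi*D/lambda)^2 = 0.52*(pi*1.4/0.01324503)^2
G = 57339.3894 (linear)
G = 10*log10(57339.3894) = 47.5845 dBi

47.5845 dBi


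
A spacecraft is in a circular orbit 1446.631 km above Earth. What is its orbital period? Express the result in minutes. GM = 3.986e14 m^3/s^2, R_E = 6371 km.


r = 7817.6310 km = 7.817631e+06 m
T = 2*pi*sqrt(r^3/mu) = 2*pi*sqrt(4.7777729e+20 / 3.986e14)
T = 6878.9788 s = 114.6496 min

114.6496 minutes


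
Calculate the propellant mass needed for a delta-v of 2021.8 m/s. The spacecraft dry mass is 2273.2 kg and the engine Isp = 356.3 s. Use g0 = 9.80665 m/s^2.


ve = Isp * g0 = 356.3 * 9.80665 = 3494.109395 m/s
mass ratio = exp(dv/ve) = exp(2021.8/3494.109395) = 1.78359501
m_prop = m_dry * (mr - 1) = 2273.2 * (1.78359501 - 1)
m_prop = 1781.2682 kg

1781.2682 kg


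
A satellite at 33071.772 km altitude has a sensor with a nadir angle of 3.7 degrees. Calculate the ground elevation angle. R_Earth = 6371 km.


r = R_E + alt = 39442.7720 km
Law of sines in the satellite / Earth-center / ground-point triangle:
  sin(nadir)/R_E = sin(90 + el)/r  =>  cos(el) = (r/R_E)*sin(nadir)
cos(el) = (39442.7720 / 6371.0000) * sin(3.7 deg) = 0.3995186
el = arccos(0.3995186) = 66.4519 deg
(Earth-central angle = 90 - nadir - el = 19.8481 deg)

66.4519 degrees


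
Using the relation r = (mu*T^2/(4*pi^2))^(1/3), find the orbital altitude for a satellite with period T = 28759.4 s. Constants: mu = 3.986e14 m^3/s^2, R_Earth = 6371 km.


T = 28759.4 s
r = (mu*T^2/(4*pi^2))^(1/3) = (3.986e14 * 28759.4^2 / (4*pi^2))^(1/3)
r = 2.0288304e+07 m = 20288.3035 km
alt = r - R_E = 20288.3035 - 6371 = 13917.3035 km

13917.3035 km


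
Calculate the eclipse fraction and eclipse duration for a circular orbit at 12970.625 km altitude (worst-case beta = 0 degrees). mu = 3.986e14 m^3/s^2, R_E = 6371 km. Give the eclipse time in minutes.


r = 19341.6250 km
T = 446.1690 min
Eclipse fraction = arcsin(R_E/r)/pi = arcsin(6371.0000/19341.6250)/pi
= arcsin(0.3293932)/pi = 0.1068442
Eclipse duration = 0.1068442 * 446.1690 = 47.6706 min

47.6706 minutes
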